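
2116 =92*23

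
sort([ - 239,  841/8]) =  [ - 239 , 841/8]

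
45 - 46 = -1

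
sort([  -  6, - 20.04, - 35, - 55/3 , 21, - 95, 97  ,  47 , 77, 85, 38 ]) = [ - 95 , - 35, - 20.04 , - 55/3, - 6,  21 , 38 , 47, 77, 85,97 ]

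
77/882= 11/126 = 0.09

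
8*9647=77176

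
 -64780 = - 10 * 6478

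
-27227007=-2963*9189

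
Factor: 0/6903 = 0^1 = 0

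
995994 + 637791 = 1633785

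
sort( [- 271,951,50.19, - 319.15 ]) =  [ - 319.15, - 271, 50.19,951]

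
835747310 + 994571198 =1830318508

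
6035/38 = 158 + 31/38 = 158.82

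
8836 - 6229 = 2607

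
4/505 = 4/505 = 0.01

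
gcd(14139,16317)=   9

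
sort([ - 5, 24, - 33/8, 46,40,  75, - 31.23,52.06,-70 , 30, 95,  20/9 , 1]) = [ - 70, - 31.23 , - 5 , - 33/8 , 1,20/9,  24, 30,  40, 46 , 52.06, 75 , 95] 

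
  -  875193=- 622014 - 253179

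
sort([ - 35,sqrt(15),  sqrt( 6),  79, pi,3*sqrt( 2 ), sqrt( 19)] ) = [ - 35 , sqrt( 6),pi,sqrt( 15), 3*sqrt( 2), sqrt (19 ),79]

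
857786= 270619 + 587167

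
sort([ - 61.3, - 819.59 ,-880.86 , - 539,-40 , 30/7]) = [-880.86 , - 819.59,  -  539, - 61.3 , - 40, 30/7]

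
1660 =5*332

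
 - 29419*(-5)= 147095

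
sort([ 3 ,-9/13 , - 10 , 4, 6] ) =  [ - 10, - 9/13, 3,  4,6]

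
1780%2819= 1780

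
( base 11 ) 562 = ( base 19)1G8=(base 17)25a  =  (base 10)673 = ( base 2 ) 1010100001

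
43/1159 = 43/1159  =  0.04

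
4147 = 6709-2562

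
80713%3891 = 2893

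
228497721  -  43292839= 185204882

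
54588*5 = 272940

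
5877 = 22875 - 16998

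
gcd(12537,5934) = 3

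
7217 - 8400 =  - 1183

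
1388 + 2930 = 4318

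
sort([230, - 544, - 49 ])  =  [ - 544, - 49, 230 ]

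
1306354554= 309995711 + 996358843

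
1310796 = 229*5724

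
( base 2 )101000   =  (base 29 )1B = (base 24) 1G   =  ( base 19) 22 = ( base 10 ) 40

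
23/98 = 23/98=0.23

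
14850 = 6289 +8561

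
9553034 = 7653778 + 1899256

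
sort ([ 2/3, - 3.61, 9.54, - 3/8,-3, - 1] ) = [ - 3.61, - 3, - 1,-3/8,  2/3, 9.54]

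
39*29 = 1131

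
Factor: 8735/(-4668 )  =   - 2^ (-2)*3^ ( - 1 )*5^1*389^( - 1)*1747^1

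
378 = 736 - 358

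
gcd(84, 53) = 1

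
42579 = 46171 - 3592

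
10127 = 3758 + 6369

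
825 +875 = 1700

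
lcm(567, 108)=2268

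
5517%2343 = 831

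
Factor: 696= 2^3*3^1*29^1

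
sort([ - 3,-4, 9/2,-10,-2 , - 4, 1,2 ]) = [-10, - 4 , - 4, - 3, -2,1,2,9/2 ]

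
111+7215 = 7326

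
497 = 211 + 286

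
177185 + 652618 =829803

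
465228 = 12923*36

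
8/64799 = 8/64799 = 0.00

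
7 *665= 4655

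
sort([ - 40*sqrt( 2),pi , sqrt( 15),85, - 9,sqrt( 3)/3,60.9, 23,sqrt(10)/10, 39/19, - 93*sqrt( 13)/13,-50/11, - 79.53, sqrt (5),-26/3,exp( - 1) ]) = [ - 79.53, - 40*sqrt( 2),- 93*sqrt ( 13 ) /13, - 9, - 26/3, - 50/11, sqrt( 10)/10,exp( - 1 ),sqrt( 3)/3,39/19, sqrt(5),pi,sqrt( 15 ),23,60.9,85]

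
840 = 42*20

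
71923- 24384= 47539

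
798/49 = 114/7 = 16.29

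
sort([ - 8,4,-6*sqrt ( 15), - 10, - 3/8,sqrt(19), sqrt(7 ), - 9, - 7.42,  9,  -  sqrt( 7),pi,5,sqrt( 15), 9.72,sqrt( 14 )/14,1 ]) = [ - 6*sqrt(15 ), - 10, - 9, - 8,-7.42, - sqrt( 7), - 3/8, sqrt(14) /14,1, sqrt( 7 ),  pi,sqrt(15 ),4, sqrt ( 19),5,  9, 9.72 ] 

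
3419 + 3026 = 6445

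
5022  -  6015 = - 993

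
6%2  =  0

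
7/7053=7/7053  =  0.00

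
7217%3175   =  867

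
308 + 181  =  489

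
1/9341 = 1/9341 = 0.00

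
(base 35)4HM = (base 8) 12615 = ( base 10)5517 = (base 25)8kh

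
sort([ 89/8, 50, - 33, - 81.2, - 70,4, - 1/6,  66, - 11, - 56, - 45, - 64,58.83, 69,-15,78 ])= [ - 81.2, - 70, - 64, - 56, - 45,-33 , - 15, - 11,  -  1/6, 4,89/8,50,58.83,66 , 69,  78 ] 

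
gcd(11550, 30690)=330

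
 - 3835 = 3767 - 7602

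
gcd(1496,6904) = 8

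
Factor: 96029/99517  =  881/913 = 11^( - 1 )*83^( - 1 )*881^1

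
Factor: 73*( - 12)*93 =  - 2^2 * 3^2*31^1*73^1 = - 81468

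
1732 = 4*433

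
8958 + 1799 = 10757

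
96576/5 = 19315 + 1/5 = 19315.20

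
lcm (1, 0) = 0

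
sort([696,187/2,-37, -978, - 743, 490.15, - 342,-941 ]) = [ - 978,  -  941, - 743,-342, - 37,187/2,  490.15, 696] 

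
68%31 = 6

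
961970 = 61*15770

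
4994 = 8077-3083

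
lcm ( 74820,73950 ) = 6359700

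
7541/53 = 7541/53 = 142.28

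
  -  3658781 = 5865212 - 9523993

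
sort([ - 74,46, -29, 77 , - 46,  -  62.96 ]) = [ - 74, - 62.96, - 46,  -  29,46 , 77]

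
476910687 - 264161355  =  212749332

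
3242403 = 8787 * 369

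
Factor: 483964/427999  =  2^2*11^( -1)*73^ (-1) *227^1 = 908/803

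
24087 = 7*3441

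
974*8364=8146536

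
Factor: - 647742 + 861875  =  214133^1  =  214133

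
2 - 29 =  - 27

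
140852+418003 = 558855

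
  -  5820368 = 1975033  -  7795401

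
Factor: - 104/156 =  - 2^1*3^( - 1 )  =  - 2/3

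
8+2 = 10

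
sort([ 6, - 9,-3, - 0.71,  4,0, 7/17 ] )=[ - 9,-3 , - 0.71 , 0,7/17,4, 6 ]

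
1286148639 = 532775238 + 753373401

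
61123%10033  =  925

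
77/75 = 77/75=1.03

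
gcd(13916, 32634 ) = 98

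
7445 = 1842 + 5603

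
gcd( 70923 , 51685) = 1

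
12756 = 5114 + 7642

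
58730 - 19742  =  38988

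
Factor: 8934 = 2^1*3^1*1489^1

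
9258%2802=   852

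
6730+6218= 12948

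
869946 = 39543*22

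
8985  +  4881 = 13866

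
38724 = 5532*7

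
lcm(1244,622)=1244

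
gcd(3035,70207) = 1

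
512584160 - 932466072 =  -419881912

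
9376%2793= 997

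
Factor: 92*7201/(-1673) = - 2^2* 7^(-1)*19^1*23^1*239^( - 1)*379^1 = - 662492/1673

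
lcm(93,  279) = 279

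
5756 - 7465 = -1709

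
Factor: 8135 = 5^1*1627^1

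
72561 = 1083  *67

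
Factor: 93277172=2^2*4289^1*5437^1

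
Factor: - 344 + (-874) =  - 1218 = - 2^1*3^1*7^1*29^1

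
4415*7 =30905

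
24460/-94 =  - 12230/47 = -260.21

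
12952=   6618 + 6334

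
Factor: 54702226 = 2^1*17^1*269^1*5981^1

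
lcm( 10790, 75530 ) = 75530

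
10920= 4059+6861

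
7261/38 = 191 +3/38 = 191.08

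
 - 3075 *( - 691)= 2124825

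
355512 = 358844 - 3332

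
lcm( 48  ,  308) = 3696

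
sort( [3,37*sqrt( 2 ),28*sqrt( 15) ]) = [ 3 , 37*sqrt(2), 28*sqrt ( 15 )]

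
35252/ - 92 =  - 8813/23=- 383.17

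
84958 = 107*794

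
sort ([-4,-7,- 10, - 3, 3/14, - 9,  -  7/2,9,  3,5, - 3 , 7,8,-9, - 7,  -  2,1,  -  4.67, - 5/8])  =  [ - 10, - 9, - 9, - 7, - 7,-4.67,- 4, - 7/2, - 3, - 3, - 2,  -  5/8, 3/14,1,  3,5,7, 8,9 ] 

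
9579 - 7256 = 2323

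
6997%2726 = 1545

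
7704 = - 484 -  - 8188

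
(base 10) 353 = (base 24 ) eh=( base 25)e3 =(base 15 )188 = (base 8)541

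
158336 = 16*9896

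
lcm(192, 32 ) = 192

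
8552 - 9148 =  - 596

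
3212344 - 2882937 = 329407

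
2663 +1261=3924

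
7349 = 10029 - 2680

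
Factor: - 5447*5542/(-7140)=2^( - 1)*3^(-1) * 5^(-1)*7^( -1 )*13^1*163^1*419^1 =887861/210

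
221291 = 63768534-63547243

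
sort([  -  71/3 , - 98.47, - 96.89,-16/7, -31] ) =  [  -  98.47, - 96.89, - 31, - 71/3, - 16/7] 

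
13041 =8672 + 4369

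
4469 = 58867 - 54398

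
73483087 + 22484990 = 95968077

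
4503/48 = 1501/16  =  93.81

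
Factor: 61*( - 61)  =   - 3721 = - 61^2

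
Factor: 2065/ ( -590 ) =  -2^ ( -1) * 7^1 = - 7/2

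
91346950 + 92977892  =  184324842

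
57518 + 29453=86971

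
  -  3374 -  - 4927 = 1553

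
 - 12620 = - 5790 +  - 6830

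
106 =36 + 70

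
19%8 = 3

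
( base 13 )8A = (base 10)114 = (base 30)3O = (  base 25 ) 4e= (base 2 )1110010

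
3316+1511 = 4827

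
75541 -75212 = 329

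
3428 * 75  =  257100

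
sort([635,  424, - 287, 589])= [ - 287,424, 589,  635] 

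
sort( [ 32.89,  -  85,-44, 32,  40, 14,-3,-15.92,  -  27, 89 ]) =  [- 85, -44, - 27, - 15.92,-3, 14, 32,32.89, 40, 89 ]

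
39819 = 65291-25472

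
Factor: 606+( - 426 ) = 180 = 2^2* 3^2*5^1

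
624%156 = 0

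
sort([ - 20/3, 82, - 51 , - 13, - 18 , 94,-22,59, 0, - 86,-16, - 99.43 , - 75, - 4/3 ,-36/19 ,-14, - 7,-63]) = [-99.43,  -  86,  -  75, -63, - 51,  -  22, - 18, - 16 ,- 14,-13 , - 7,-20/3 , - 36/19,  -  4/3 , 0 , 59,82,94] 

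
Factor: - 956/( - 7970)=2^1 * 5^( - 1)*239^1*797^(  -  1) = 478/3985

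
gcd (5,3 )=1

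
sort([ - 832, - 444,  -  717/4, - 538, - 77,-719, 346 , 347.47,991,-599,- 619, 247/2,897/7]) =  [ - 832, -719, - 619, - 599,-538 ,  -  444, - 717/4, -77,247/2,897/7,346,347.47 , 991] 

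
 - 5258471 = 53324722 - 58583193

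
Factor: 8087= 8087^1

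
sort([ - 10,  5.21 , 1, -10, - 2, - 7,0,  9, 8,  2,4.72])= [ - 10, - 10,-7, - 2, 0,1, 2,4.72,5.21, 8,9 ] 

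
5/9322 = 5/9322=0.00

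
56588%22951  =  10686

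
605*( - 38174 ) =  - 23095270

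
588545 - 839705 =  - 251160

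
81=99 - 18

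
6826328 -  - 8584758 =15411086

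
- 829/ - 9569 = 829/9569  =  0.09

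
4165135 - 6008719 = - 1843584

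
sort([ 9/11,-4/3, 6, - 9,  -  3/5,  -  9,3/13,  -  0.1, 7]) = [ - 9,- 9,  -  4/3,  -  3/5,-0.1, 3/13, 9/11, 6,7]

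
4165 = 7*595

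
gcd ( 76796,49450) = 2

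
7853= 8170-317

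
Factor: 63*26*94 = 153972=2^2*3^2*7^1*13^1*47^1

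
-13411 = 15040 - 28451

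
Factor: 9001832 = 2^3 *7^1 * 23^1*29^1 *241^1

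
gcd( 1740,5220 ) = 1740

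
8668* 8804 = 76313072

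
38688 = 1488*26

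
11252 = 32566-21314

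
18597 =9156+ 9441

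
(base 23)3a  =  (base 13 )61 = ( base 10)79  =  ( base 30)2j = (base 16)4f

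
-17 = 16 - 33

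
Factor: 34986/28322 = 3^1*7^1*17^( -1) = 21/17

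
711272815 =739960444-28687629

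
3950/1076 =3 + 361/538 = 3.67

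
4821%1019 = 745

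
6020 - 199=5821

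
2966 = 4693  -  1727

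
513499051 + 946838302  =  1460337353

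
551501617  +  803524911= 1355026528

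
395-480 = -85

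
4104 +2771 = 6875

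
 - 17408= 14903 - 32311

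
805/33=24 + 13/33 = 24.39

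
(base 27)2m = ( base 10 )76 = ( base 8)114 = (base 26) 2O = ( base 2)1001100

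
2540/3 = 846 + 2/3=846.67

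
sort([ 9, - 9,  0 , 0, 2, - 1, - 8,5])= [ - 9, - 8, - 1, 0, 0, 2, 5, 9 ]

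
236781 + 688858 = 925639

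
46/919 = 46/919= 0.05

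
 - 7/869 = -1 + 862/869 = -  0.01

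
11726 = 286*41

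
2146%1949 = 197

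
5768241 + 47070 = 5815311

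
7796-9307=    - 1511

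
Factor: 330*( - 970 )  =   - 320100 = -  2^2*3^1*5^2*11^1*97^1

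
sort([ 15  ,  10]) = [ 10, 15 ]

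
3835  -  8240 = -4405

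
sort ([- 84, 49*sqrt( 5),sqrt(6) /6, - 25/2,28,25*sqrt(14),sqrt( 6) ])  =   [-84,  -  25/2,sqrt( 6)/6,sqrt(6), 28,25 * sqrt( 14 ), 49*sqrt( 5)]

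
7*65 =455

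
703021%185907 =145300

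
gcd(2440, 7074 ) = 2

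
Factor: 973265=5^1*194653^1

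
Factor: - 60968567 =  -  11^1*5542597^1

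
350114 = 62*5647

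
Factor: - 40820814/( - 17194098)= 6803469/2865683 = 3^2*23^2*1429^1*2865683^( - 1 )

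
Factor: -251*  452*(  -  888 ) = 100745376 = 2^5*3^1*37^1*113^1*251^1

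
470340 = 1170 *402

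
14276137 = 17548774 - 3272637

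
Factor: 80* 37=2^4*5^1* 37^1 = 2960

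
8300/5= 1660 = 1660.00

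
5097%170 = 167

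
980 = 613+367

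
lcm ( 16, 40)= 80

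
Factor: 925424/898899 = 2^4*3^( - 1 )*97^( - 1)*3089^( - 1)*57839^1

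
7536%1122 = 804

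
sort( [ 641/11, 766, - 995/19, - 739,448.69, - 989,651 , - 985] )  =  [ - 989  , - 985,-739, - 995/19,641/11 , 448.69 , 651 , 766 ]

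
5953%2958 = 37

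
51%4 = 3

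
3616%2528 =1088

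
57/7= 8 + 1/7 = 8.14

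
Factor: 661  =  661^1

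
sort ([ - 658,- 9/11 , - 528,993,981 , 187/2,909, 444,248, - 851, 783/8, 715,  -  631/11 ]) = [ -851 ,-658,-528, - 631/11, - 9/11, 187/2, 783/8,248 , 444,715,909,981,  993 ]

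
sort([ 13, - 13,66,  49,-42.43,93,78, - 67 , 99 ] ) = [ - 67 , - 42.43 , - 13,13, 49,66,  78, 93, 99]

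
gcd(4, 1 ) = 1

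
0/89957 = 0 = 0.00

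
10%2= 0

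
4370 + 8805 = 13175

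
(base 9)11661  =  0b1111010010111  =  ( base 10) 7831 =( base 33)76a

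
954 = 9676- 8722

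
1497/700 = 1497/700 = 2.14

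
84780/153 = 554 + 2/17 = 554.12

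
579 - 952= - 373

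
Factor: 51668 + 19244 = 2^8*277^1 = 70912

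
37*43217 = 1599029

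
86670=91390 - 4720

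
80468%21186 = 16910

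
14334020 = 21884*655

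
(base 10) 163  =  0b10100011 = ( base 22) 79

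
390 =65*6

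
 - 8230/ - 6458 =4115/3229  =  1.27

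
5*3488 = 17440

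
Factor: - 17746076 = - 2^2*19^1 * 103^1*2267^1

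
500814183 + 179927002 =680741185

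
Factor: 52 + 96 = 2^2*37^1= 148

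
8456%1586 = 526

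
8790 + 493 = 9283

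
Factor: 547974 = 2^1*3^2*7^1*4349^1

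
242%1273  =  242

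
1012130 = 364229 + 647901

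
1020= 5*204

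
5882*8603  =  50602846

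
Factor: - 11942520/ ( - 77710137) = 3980840/25903379=2^3 * 5^1 * 23^1 * 53^(-1 )*4327^1*488743^( - 1 )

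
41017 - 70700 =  - 29683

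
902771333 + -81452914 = 821318419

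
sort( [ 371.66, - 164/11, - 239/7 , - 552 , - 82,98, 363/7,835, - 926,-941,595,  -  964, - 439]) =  [- 964, - 941, - 926,- 552,-439,-82, - 239/7, - 164/11,363/7,  98,371.66, 595 , 835] 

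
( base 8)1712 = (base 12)68A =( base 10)970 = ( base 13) 598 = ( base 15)44a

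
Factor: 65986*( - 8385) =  -2^1*3^1*5^1*13^1*  43^1*32993^1 = -553292610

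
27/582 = 9/194 = 0.05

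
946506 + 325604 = 1272110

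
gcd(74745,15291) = 9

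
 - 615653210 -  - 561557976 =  - 54095234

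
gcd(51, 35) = 1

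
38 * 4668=177384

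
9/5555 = 9/5555 = 0.00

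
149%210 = 149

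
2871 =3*957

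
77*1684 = 129668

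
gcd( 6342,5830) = 2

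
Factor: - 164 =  - 2^2*41^1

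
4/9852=1/2463 = 0.00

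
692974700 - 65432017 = 627542683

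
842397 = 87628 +754769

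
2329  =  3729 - 1400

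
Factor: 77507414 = 2^1*43^1*901249^1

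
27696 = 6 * 4616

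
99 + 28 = 127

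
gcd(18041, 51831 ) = 1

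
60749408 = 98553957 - 37804549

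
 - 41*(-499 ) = 20459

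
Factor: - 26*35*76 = -2^3*5^1*7^1 * 13^1*19^1=-69160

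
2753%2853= 2753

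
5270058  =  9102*579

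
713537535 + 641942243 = 1355479778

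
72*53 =3816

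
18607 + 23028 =41635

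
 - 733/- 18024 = 733/18024  =  0.04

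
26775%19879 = 6896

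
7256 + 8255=15511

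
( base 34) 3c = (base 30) 3O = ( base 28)42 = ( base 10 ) 114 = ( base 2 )1110010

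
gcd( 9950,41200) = 50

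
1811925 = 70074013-68262088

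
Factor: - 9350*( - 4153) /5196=2^( - 1)*3^(- 1)*5^2 *11^1*17^1*433^( - 1)*4153^1= 19415275/2598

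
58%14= 2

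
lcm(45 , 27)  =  135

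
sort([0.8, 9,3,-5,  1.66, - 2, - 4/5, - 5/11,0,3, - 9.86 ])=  [ - 9.86, - 5,-2, - 4/5 ,-5/11,0 , 0.8 , 1.66,  3,3,9]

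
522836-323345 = 199491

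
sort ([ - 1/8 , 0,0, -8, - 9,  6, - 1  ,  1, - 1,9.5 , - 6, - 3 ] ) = [ - 9,  -  8, - 6,  -  3, - 1, - 1, - 1/8, 0,  0,  1, 6,9.5]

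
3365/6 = 3365/6 = 560.83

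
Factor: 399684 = 2^2*3^1*19^1*1753^1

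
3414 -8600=  -  5186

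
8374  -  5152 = 3222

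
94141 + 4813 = 98954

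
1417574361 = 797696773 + 619877588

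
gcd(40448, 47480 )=8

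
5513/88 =62 + 57/88= 62.65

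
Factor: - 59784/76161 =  - 2^3*47^1*479^(- 1 ) = - 376/479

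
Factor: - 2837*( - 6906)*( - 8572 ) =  - 2^3 *3^1 * 1151^1*2143^1*2837^1 = - 167945384184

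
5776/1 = 5776 = 5776.00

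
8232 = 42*196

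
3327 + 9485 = 12812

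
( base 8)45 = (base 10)37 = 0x25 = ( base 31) 16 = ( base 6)101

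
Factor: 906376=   2^3* 19^1 * 67^1*89^1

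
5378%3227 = 2151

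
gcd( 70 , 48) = 2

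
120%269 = 120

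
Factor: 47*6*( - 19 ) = - 2^1*3^1*19^1*47^1 = -5358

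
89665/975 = 17933/195 = 91.96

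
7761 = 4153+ 3608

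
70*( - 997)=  - 69790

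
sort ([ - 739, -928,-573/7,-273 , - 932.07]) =[ - 932.07, - 928,-739, - 273,  -  573/7 ]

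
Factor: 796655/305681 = 5^1*137^1*239^( - 1)*1163^1  *  1279^( - 1)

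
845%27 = 8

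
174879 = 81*2159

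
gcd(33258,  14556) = 6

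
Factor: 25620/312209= 2^2 *3^1 * 5^1*7^1*61^1 * 312209^ ( - 1)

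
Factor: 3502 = 2^1*17^1*103^1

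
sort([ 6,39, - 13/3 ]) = [ - 13/3,6 , 39] 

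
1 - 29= - 28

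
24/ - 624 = - 1/26=- 0.04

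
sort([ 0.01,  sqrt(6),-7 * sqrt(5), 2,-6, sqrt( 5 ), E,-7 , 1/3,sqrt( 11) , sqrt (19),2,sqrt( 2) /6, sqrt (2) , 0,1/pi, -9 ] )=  [ - 7*sqrt(5 ), - 9, - 7,  -  6, 0,0.01, sqrt(2)/6, 1/pi,  1/3, sqrt(2),2,  2, sqrt(5), sqrt(6 ), E, sqrt ( 11),  sqrt(19 ) ] 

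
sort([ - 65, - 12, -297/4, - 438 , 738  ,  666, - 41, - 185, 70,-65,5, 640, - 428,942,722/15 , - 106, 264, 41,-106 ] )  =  [ - 438,- 428, - 185, -106, - 106, - 297/4,  -  65,- 65, - 41, - 12, 5,41,722/15,70 , 264, 640,666, 738,  942 ]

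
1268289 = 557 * 2277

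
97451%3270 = 2621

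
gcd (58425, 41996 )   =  1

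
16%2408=16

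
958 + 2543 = 3501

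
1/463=1/463 =0.00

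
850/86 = 425/43 =9.88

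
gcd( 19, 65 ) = 1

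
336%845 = 336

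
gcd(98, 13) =1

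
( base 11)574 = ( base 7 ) 2000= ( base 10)686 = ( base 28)oe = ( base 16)2ae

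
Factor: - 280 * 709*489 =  - 97076280= - 2^3*3^1*5^1 * 7^1*163^1*709^1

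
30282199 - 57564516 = - 27282317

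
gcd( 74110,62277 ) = 1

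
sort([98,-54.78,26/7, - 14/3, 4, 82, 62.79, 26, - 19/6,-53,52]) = [ - 54.78,- 53, - 14/3, - 19/6,26/7, 4,26,52, 62.79, 82,98] 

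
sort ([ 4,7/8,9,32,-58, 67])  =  [ - 58, 7/8,4,9,32 , 67 ] 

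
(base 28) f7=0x1AB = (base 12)2b7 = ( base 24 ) HJ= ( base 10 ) 427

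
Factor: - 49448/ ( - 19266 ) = 24724/9633 = 2^2*3^( - 1)*7^1*13^( - 2 ) * 19^( - 1 ) * 883^1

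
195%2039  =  195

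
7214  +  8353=15567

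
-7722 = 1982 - 9704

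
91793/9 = 10199 + 2/9= 10199.22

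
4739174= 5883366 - 1144192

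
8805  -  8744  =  61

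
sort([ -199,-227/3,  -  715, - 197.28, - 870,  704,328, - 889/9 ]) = [- 870,  -  715, - 199,- 197.28,  -  889/9, - 227/3,328,704]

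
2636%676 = 608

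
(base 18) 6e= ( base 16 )7A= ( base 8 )172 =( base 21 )5h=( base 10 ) 122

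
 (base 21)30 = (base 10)63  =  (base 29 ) 25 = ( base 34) 1t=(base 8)77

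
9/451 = 9/451 =0.02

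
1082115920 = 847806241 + 234309679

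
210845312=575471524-364626212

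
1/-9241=- 1 + 9240/9241 = - 0.00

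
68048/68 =1000 + 12/17 = 1000.71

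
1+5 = 6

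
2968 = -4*( - 742) 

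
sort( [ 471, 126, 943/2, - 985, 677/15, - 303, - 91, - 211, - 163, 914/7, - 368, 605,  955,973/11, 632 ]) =[ - 985, - 368,- 303, - 211, -163, - 91,677/15, 973/11, 126,914/7, 471, 943/2,605, 632, 955 ]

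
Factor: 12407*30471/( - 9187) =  - 3^1*7^1*19^1*653^1*1451^1*9187^( - 1) = - 378053697/9187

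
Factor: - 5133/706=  - 2^ ( - 1)*3^1 *29^1*59^1 *353^(  -  1)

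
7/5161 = 7/5161 = 0.00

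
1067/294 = 3 + 185/294 = 3.63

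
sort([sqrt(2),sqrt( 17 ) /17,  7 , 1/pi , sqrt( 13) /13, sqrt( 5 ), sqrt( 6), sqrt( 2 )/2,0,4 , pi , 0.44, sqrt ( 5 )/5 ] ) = [ 0, sqrt( 17)/17,sqrt(13 )/13,1/pi , 0.44, sqrt( 5 )/5 , sqrt(2 ) /2,  sqrt( 2 ),  sqrt( 5), sqrt( 6) , pi, 4,7 ] 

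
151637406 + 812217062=963854468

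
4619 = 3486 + 1133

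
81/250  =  81/250 = 0.32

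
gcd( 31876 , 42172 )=52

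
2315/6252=2315/6252= 0.37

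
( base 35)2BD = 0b101100100000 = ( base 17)9E9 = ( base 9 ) 3814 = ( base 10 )2848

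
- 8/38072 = - 1 + 4758/4759 = - 0.00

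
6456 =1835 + 4621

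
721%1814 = 721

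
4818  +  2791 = 7609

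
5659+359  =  6018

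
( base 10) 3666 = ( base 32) 3ii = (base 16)e52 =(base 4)321102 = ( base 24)68I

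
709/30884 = 709/30884 = 0.02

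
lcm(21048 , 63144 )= 63144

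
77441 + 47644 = 125085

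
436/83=5+21/83 = 5.25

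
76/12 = 6  +  1/3 = 6.33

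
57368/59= 57368/59 = 972.34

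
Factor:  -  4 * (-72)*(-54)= -2^6*3^5 = - 15552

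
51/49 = 51/49 =1.04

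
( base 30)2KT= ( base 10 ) 2429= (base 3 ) 10022222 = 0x97D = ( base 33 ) 27K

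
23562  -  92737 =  - 69175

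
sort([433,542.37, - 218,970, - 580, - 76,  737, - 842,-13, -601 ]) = [ - 842, -601, - 580, - 218, - 76, - 13,433, 542.37, 737,970] 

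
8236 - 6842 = 1394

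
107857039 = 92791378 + 15065661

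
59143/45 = 1314 + 13/45 = 1314.29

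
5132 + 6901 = 12033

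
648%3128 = 648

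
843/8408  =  843/8408 = 0.10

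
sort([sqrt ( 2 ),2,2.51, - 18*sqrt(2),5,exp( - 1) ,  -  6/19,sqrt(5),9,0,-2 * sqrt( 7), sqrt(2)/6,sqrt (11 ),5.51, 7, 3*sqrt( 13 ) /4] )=[ - 18*sqrt (2) , - 2*sqrt (7) , - 6/19 , 0,sqrt( 2 )/6,exp( - 1 ),sqrt( 2 ),  2,  sqrt( 5 ),2.51,3*sqrt(  13 ) /4,sqrt(11),5, 5.51,  7,9] 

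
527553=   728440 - 200887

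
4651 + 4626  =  9277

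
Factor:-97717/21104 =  - 2^( -4)*19^1* 37^1 *139^1 * 1319^( - 1)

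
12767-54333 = -41566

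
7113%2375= 2363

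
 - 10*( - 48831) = 488310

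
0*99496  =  0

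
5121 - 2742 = 2379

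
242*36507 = 8834694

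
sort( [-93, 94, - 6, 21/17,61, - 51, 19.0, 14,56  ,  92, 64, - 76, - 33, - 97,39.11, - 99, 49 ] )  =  [-99, - 97, - 93,-76 ,-51, - 33,-6, 21/17,14,  19.0,39.11,  49, 56, 61,64, 92, 94 ]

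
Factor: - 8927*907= -8096789 = -79^1*113^1*907^1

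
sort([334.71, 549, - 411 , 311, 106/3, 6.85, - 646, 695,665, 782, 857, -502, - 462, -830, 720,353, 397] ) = [  -  830, - 646, - 502, - 462, - 411, 6.85, 106/3, 311, 334.71,353, 397, 549,  665, 695,  720, 782, 857 ]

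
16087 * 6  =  96522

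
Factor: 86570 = 2^1*5^1*11^1*787^1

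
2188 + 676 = 2864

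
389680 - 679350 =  - 289670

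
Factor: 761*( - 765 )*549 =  - 3^4*5^1*17^1 * 61^1*761^1 =- 319608585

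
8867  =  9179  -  312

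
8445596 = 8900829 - 455233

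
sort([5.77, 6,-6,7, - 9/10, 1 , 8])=[ - 6 ,-9/10 , 1  ,  5.77, 6, 7,  8]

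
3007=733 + 2274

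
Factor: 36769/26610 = 2^(-1)*3^(-1 )*5^(  -  1 ) *83^1  *443^1*887^(- 1)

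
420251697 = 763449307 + -343197610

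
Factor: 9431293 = 29^1*325217^1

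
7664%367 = 324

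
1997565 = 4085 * 489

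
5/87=5/87 = 0.06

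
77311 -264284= -186973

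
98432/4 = 24608=24608.00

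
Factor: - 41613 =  - 3^1*11^1*13^1*97^1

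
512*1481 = 758272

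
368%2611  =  368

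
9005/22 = 409+7/22 = 409.32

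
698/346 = 2 + 3/173 = 2.02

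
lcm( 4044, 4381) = 52572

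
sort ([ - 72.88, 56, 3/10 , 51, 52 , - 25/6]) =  [ - 72.88,-25/6,  3/10, 51, 52, 56]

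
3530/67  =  52 +46/67 = 52.69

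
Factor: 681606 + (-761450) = - 79844 = - 2^2*19961^1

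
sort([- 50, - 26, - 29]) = [-50, - 29, - 26] 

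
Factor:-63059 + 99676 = 7^1 * 5231^1 = 36617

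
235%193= 42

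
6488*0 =0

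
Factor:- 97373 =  - 97373^1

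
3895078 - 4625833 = - 730755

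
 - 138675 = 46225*( - 3) 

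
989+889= 1878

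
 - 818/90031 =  - 818/90031 = -0.01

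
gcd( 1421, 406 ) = 203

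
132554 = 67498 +65056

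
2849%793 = 470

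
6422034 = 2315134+4106900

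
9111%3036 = 3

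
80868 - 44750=36118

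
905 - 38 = 867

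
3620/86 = 42+4/43=42.09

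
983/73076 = 983/73076 = 0.01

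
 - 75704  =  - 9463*8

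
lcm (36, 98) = 1764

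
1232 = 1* 1232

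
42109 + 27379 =69488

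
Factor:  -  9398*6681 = - 62788038 = - 2^1*3^1*17^1*37^1 *127^1*131^1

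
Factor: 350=2^1*5^2*7^1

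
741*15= 11115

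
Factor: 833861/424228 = 2^ (-2)*109^( - 1)*857^1 = 857/436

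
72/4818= 12/803=0.01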